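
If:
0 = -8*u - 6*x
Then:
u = -3*x/4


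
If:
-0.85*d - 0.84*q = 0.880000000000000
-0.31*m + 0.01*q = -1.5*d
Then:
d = -0.988235294117647*q - 1.03529411764706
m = -4.74952561669829*q - 5.00948766603416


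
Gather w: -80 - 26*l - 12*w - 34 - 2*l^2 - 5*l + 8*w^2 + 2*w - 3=-2*l^2 - 31*l + 8*w^2 - 10*w - 117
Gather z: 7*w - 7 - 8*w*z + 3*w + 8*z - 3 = 10*w + z*(8 - 8*w) - 10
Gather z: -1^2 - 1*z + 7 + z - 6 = 0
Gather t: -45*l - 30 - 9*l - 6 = -54*l - 36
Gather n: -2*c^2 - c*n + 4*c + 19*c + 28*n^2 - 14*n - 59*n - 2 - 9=-2*c^2 + 23*c + 28*n^2 + n*(-c - 73) - 11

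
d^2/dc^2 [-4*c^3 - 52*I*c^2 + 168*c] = -24*c - 104*I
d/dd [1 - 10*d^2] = -20*d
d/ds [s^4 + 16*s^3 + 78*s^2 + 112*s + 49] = 4*s^3 + 48*s^2 + 156*s + 112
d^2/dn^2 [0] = 0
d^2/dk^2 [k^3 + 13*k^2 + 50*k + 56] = 6*k + 26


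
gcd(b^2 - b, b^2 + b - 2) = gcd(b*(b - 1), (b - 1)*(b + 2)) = b - 1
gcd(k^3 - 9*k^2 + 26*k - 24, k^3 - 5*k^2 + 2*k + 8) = k^2 - 6*k + 8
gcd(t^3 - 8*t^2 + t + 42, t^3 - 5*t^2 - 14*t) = t^2 - 5*t - 14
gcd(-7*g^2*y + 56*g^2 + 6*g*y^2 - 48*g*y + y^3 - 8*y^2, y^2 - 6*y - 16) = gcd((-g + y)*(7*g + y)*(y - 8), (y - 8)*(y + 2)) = y - 8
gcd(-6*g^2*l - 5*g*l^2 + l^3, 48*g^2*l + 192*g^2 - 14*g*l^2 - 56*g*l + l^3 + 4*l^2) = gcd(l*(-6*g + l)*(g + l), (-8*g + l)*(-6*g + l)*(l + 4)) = 6*g - l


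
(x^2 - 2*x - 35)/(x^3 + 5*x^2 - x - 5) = (x - 7)/(x^2 - 1)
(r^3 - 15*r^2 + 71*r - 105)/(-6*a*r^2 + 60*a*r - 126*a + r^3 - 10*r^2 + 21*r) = (r - 5)/(-6*a + r)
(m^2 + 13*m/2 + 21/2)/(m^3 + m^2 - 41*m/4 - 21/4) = 2*(m + 3)/(2*m^2 - 5*m - 3)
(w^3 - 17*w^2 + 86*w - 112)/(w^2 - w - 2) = (w^2 - 15*w + 56)/(w + 1)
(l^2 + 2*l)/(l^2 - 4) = l/(l - 2)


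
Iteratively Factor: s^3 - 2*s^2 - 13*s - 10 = (s + 1)*(s^2 - 3*s - 10) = (s + 1)*(s + 2)*(s - 5)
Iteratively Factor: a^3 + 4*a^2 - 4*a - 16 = (a + 2)*(a^2 + 2*a - 8) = (a - 2)*(a + 2)*(a + 4)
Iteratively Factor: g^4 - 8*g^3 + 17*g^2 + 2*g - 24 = (g - 2)*(g^3 - 6*g^2 + 5*g + 12) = (g - 4)*(g - 2)*(g^2 - 2*g - 3) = (g - 4)*(g - 2)*(g + 1)*(g - 3)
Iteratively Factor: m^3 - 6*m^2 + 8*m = (m - 4)*(m^2 - 2*m) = (m - 4)*(m - 2)*(m)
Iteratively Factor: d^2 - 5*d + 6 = (d - 2)*(d - 3)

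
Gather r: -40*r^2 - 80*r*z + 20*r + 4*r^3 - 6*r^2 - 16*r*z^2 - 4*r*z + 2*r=4*r^3 - 46*r^2 + r*(-16*z^2 - 84*z + 22)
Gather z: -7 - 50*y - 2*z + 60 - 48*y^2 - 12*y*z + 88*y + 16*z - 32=-48*y^2 + 38*y + z*(14 - 12*y) + 21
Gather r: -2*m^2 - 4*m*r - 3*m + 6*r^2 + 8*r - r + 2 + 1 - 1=-2*m^2 - 3*m + 6*r^2 + r*(7 - 4*m) + 2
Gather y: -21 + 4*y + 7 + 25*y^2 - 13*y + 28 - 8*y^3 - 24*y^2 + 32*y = -8*y^3 + y^2 + 23*y + 14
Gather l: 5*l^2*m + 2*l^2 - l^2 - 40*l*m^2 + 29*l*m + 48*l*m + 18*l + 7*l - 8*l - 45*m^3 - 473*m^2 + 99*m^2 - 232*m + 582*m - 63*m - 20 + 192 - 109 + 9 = l^2*(5*m + 1) + l*(-40*m^2 + 77*m + 17) - 45*m^3 - 374*m^2 + 287*m + 72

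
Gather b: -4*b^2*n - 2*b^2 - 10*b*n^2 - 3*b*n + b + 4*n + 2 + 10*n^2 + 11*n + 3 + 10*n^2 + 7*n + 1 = b^2*(-4*n - 2) + b*(-10*n^2 - 3*n + 1) + 20*n^2 + 22*n + 6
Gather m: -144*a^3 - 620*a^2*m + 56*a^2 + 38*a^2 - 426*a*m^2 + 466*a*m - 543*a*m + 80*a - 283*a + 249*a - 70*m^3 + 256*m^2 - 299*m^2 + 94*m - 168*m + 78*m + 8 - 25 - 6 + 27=-144*a^3 + 94*a^2 + 46*a - 70*m^3 + m^2*(-426*a - 43) + m*(-620*a^2 - 77*a + 4) + 4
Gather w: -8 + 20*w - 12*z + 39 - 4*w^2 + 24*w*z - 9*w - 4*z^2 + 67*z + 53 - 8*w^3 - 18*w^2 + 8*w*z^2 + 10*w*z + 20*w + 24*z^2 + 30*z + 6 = -8*w^3 - 22*w^2 + w*(8*z^2 + 34*z + 31) + 20*z^2 + 85*z + 90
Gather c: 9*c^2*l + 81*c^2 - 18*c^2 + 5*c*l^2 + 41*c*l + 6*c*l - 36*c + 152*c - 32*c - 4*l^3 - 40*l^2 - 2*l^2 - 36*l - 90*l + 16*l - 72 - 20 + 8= c^2*(9*l + 63) + c*(5*l^2 + 47*l + 84) - 4*l^3 - 42*l^2 - 110*l - 84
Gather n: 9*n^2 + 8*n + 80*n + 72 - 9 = 9*n^2 + 88*n + 63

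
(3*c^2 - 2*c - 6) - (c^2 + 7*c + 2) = 2*c^2 - 9*c - 8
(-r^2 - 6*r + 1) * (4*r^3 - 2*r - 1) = -4*r^5 - 24*r^4 + 6*r^3 + 13*r^2 + 4*r - 1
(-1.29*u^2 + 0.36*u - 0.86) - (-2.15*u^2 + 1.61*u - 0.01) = 0.86*u^2 - 1.25*u - 0.85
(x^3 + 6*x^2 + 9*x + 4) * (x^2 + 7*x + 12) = x^5 + 13*x^4 + 63*x^3 + 139*x^2 + 136*x + 48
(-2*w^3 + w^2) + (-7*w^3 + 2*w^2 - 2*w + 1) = -9*w^3 + 3*w^2 - 2*w + 1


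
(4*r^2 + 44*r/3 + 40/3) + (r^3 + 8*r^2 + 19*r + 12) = r^3 + 12*r^2 + 101*r/3 + 76/3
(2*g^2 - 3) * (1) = 2*g^2 - 3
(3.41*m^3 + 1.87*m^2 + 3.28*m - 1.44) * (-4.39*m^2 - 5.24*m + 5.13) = -14.9699*m^5 - 26.0777*m^4 - 6.7047*m^3 - 1.2725*m^2 + 24.372*m - 7.3872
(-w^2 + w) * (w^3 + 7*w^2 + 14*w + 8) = -w^5 - 6*w^4 - 7*w^3 + 6*w^2 + 8*w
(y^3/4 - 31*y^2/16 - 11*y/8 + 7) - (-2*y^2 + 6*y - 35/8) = y^3/4 + y^2/16 - 59*y/8 + 91/8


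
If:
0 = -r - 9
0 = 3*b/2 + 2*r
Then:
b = 12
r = -9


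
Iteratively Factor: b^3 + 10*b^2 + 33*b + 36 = (b + 3)*(b^2 + 7*b + 12) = (b + 3)*(b + 4)*(b + 3)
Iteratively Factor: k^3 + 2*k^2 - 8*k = (k - 2)*(k^2 + 4*k) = k*(k - 2)*(k + 4)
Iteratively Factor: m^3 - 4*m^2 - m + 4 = (m - 1)*(m^2 - 3*m - 4) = (m - 1)*(m + 1)*(m - 4)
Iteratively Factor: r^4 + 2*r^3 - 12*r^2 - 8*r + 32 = (r - 2)*(r^3 + 4*r^2 - 4*r - 16) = (r - 2)*(r + 4)*(r^2 - 4) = (r - 2)^2*(r + 4)*(r + 2)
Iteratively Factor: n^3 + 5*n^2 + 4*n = (n + 4)*(n^2 + n) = (n + 1)*(n + 4)*(n)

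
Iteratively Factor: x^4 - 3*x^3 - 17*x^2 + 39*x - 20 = (x + 4)*(x^3 - 7*x^2 + 11*x - 5) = (x - 1)*(x + 4)*(x^2 - 6*x + 5) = (x - 1)^2*(x + 4)*(x - 5)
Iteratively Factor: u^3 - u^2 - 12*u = (u + 3)*(u^2 - 4*u) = (u - 4)*(u + 3)*(u)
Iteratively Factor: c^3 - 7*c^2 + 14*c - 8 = (c - 4)*(c^2 - 3*c + 2) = (c - 4)*(c - 2)*(c - 1)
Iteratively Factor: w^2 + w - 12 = (w + 4)*(w - 3)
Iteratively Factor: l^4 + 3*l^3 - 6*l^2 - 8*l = (l - 2)*(l^3 + 5*l^2 + 4*l) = l*(l - 2)*(l^2 + 5*l + 4) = l*(l - 2)*(l + 4)*(l + 1)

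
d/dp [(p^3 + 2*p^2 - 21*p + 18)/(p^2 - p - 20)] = (p^4 - 2*p^3 - 41*p^2 - 116*p + 438)/(p^4 - 2*p^3 - 39*p^2 + 40*p + 400)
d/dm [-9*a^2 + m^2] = 2*m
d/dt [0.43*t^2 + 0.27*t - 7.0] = 0.86*t + 0.27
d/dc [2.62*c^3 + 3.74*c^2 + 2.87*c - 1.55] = 7.86*c^2 + 7.48*c + 2.87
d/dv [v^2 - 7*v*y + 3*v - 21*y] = 2*v - 7*y + 3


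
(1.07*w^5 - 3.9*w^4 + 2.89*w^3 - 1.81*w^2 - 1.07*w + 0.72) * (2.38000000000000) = 2.5466*w^5 - 9.282*w^4 + 6.8782*w^3 - 4.3078*w^2 - 2.5466*w + 1.7136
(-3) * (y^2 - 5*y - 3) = -3*y^2 + 15*y + 9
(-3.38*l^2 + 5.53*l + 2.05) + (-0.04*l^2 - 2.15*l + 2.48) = -3.42*l^2 + 3.38*l + 4.53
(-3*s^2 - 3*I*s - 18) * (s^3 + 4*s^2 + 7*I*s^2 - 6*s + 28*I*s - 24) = -3*s^5 - 12*s^4 - 24*I*s^4 + 21*s^3 - 96*I*s^3 + 84*s^2 - 108*I*s^2 + 108*s - 432*I*s + 432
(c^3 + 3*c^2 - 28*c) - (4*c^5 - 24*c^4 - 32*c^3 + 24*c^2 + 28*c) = -4*c^5 + 24*c^4 + 33*c^3 - 21*c^2 - 56*c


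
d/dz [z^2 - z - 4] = 2*z - 1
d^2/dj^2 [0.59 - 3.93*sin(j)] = 3.93*sin(j)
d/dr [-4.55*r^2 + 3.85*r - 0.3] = 3.85 - 9.1*r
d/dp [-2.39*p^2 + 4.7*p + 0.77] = 4.7 - 4.78*p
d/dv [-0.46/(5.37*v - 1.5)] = 2.4702/(5.37*v - 1.5)^2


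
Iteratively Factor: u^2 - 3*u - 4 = (u + 1)*(u - 4)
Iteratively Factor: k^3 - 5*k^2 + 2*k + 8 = (k - 2)*(k^2 - 3*k - 4) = (k - 2)*(k + 1)*(k - 4)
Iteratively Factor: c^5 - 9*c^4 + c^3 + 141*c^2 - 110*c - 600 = (c + 2)*(c^4 - 11*c^3 + 23*c^2 + 95*c - 300) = (c - 5)*(c + 2)*(c^3 - 6*c^2 - 7*c + 60) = (c - 5)*(c - 4)*(c + 2)*(c^2 - 2*c - 15) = (c - 5)*(c - 4)*(c + 2)*(c + 3)*(c - 5)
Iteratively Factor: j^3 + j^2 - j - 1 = (j + 1)*(j^2 - 1) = (j - 1)*(j + 1)*(j + 1)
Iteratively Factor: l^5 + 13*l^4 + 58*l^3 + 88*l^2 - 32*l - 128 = (l + 4)*(l^4 + 9*l^3 + 22*l^2 - 32) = (l + 4)^2*(l^3 + 5*l^2 + 2*l - 8) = (l + 4)^3*(l^2 + l - 2) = (l - 1)*(l + 4)^3*(l + 2)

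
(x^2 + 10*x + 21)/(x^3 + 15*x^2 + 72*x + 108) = (x + 7)/(x^2 + 12*x + 36)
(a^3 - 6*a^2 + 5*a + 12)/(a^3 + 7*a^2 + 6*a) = (a^2 - 7*a + 12)/(a*(a + 6))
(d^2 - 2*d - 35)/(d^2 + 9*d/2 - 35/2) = 2*(d^2 - 2*d - 35)/(2*d^2 + 9*d - 35)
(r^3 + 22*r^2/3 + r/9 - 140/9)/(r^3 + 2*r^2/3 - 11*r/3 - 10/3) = (r^2 + 17*r/3 - 28/3)/(r^2 - r - 2)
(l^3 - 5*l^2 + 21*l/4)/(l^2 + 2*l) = (l^2 - 5*l + 21/4)/(l + 2)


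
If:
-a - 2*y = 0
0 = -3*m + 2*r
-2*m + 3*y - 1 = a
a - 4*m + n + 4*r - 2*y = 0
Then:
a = -2*y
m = 5*y/2 - 1/2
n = 1 - y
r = 15*y/4 - 3/4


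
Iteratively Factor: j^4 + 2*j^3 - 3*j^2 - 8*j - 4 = (j + 1)*(j^3 + j^2 - 4*j - 4) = (j + 1)*(j + 2)*(j^2 - j - 2) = (j + 1)^2*(j + 2)*(j - 2)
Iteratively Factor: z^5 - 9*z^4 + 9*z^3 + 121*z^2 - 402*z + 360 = (z - 3)*(z^4 - 6*z^3 - 9*z^2 + 94*z - 120) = (z - 3)*(z - 2)*(z^3 - 4*z^2 - 17*z + 60) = (z - 5)*(z - 3)*(z - 2)*(z^2 + z - 12) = (z - 5)*(z - 3)^2*(z - 2)*(z + 4)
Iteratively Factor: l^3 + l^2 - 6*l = (l)*(l^2 + l - 6) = l*(l - 2)*(l + 3)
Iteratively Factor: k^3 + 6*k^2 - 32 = (k + 4)*(k^2 + 2*k - 8) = (k + 4)^2*(k - 2)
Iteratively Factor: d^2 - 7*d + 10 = (d - 5)*(d - 2)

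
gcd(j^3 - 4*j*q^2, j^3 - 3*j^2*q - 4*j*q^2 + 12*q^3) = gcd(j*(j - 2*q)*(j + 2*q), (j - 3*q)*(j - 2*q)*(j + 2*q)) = -j^2 + 4*q^2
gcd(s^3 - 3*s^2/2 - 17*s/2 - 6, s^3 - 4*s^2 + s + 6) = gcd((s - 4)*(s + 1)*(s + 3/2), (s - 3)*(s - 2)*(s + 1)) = s + 1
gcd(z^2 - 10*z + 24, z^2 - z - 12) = z - 4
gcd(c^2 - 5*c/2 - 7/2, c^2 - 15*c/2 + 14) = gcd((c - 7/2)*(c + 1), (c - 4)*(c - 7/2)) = c - 7/2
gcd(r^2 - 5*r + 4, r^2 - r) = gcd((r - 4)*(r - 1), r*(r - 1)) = r - 1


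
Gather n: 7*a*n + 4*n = n*(7*a + 4)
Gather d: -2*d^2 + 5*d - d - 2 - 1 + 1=-2*d^2 + 4*d - 2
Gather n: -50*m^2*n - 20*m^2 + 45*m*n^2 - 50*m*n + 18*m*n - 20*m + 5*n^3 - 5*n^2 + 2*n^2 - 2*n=-20*m^2 - 20*m + 5*n^3 + n^2*(45*m - 3) + n*(-50*m^2 - 32*m - 2)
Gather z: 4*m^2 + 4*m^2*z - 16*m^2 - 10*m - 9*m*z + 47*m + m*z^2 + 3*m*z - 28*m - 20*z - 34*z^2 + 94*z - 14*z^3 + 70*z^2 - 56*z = -12*m^2 + 9*m - 14*z^3 + z^2*(m + 36) + z*(4*m^2 - 6*m + 18)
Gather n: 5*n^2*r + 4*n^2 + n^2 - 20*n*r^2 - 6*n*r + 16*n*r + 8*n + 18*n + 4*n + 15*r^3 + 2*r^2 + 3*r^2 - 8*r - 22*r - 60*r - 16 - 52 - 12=n^2*(5*r + 5) + n*(-20*r^2 + 10*r + 30) + 15*r^3 + 5*r^2 - 90*r - 80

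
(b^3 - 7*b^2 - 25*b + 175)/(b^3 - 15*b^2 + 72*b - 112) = (b^2 - 25)/(b^2 - 8*b + 16)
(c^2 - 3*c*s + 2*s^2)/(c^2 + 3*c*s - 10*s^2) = (c - s)/(c + 5*s)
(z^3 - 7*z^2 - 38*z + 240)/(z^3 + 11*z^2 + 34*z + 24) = (z^2 - 13*z + 40)/(z^2 + 5*z + 4)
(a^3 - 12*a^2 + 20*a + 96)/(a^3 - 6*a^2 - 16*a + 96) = (a^2 - 6*a - 16)/(a^2 - 16)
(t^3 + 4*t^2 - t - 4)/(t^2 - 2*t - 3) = (t^2 + 3*t - 4)/(t - 3)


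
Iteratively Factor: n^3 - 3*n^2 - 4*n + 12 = (n - 2)*(n^2 - n - 6) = (n - 3)*(n - 2)*(n + 2)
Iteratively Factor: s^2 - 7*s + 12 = (s - 3)*(s - 4)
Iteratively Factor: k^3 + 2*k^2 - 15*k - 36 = (k + 3)*(k^2 - k - 12) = (k - 4)*(k + 3)*(k + 3)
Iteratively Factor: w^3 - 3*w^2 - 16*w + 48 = (w - 4)*(w^2 + w - 12) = (w - 4)*(w - 3)*(w + 4)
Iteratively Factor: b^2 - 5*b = (b - 5)*(b)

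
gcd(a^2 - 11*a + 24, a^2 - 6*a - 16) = a - 8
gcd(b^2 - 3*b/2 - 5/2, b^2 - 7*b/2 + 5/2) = b - 5/2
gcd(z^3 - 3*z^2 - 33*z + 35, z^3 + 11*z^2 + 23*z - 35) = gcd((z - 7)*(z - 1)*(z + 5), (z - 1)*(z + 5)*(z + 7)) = z^2 + 4*z - 5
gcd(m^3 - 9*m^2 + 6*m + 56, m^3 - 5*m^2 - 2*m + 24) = m^2 - 2*m - 8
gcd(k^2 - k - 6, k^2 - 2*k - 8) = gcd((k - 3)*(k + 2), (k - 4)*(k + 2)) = k + 2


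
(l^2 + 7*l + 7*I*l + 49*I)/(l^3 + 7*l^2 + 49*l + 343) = 1/(l - 7*I)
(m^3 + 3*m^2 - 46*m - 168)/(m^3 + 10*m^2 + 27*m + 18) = (m^2 - 3*m - 28)/(m^2 + 4*m + 3)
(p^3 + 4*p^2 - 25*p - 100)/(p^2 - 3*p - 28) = (p^2 - 25)/(p - 7)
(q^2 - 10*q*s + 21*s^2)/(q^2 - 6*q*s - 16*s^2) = (-q^2 + 10*q*s - 21*s^2)/(-q^2 + 6*q*s + 16*s^2)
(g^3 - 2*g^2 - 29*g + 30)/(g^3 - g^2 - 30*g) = (g - 1)/g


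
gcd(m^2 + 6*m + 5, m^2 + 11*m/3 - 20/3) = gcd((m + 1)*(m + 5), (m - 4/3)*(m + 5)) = m + 5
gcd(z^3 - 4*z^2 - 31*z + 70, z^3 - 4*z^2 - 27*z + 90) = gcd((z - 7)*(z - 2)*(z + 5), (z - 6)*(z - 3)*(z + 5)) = z + 5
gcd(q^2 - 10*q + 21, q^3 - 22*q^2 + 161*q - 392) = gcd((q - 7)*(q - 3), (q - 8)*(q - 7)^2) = q - 7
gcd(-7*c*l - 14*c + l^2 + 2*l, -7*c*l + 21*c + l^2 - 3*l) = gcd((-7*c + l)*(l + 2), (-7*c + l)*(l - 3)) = 7*c - l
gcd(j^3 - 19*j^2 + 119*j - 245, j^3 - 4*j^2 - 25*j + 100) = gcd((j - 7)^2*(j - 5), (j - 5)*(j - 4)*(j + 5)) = j - 5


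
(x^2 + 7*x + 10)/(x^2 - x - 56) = (x^2 + 7*x + 10)/(x^2 - x - 56)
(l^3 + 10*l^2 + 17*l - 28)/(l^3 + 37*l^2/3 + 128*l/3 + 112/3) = 3*(l - 1)/(3*l + 4)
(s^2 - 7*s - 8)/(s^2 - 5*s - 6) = (s - 8)/(s - 6)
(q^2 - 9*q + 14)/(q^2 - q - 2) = (q - 7)/(q + 1)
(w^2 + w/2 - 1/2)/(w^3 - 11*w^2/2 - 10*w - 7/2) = (2*w - 1)/(2*w^2 - 13*w - 7)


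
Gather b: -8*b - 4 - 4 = -8*b - 8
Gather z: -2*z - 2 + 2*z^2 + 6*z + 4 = 2*z^2 + 4*z + 2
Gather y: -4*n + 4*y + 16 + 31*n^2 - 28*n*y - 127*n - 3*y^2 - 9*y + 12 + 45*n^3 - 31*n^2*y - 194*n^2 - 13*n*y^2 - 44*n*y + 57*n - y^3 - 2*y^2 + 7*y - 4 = 45*n^3 - 163*n^2 - 74*n - y^3 + y^2*(-13*n - 5) + y*(-31*n^2 - 72*n + 2) + 24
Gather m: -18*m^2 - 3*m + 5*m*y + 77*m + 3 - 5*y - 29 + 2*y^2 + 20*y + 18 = -18*m^2 + m*(5*y + 74) + 2*y^2 + 15*y - 8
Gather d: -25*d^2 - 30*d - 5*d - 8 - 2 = -25*d^2 - 35*d - 10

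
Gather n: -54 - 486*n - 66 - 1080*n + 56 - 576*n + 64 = -2142*n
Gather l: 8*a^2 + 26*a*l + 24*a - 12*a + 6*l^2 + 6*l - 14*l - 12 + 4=8*a^2 + 12*a + 6*l^2 + l*(26*a - 8) - 8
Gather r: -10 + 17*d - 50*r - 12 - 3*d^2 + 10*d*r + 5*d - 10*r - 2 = -3*d^2 + 22*d + r*(10*d - 60) - 24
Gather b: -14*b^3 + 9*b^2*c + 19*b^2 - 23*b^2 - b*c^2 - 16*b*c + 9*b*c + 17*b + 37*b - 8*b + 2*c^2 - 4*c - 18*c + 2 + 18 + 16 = -14*b^3 + b^2*(9*c - 4) + b*(-c^2 - 7*c + 46) + 2*c^2 - 22*c + 36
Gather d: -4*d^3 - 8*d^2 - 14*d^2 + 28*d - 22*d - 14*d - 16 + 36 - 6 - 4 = -4*d^3 - 22*d^2 - 8*d + 10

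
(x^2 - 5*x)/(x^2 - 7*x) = (x - 5)/(x - 7)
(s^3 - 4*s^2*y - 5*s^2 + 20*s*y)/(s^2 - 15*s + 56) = s*(s^2 - 4*s*y - 5*s + 20*y)/(s^2 - 15*s + 56)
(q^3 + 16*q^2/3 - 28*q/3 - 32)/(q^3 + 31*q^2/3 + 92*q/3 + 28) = (3*q - 8)/(3*q + 7)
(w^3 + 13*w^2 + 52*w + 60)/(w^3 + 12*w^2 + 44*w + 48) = (w + 5)/(w + 4)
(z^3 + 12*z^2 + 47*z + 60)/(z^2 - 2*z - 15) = (z^2 + 9*z + 20)/(z - 5)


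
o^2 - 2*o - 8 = (o - 4)*(o + 2)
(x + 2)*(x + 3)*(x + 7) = x^3 + 12*x^2 + 41*x + 42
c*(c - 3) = c^2 - 3*c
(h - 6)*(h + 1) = h^2 - 5*h - 6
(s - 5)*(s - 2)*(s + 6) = s^3 - s^2 - 32*s + 60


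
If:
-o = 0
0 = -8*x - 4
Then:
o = 0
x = -1/2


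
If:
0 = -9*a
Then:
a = 0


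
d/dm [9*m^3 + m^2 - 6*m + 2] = 27*m^2 + 2*m - 6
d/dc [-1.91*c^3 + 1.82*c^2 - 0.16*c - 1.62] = -5.73*c^2 + 3.64*c - 0.16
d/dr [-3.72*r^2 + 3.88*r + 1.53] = 3.88 - 7.44*r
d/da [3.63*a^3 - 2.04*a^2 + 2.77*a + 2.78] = 10.89*a^2 - 4.08*a + 2.77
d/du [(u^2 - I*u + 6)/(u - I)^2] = (-I*u - 13)/(u^3 - 3*I*u^2 - 3*u + I)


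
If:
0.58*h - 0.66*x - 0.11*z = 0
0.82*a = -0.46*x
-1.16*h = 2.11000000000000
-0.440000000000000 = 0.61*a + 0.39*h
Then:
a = 0.44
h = -1.82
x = -0.79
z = -4.87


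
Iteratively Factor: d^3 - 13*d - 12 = (d + 3)*(d^2 - 3*d - 4) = (d + 1)*(d + 3)*(d - 4)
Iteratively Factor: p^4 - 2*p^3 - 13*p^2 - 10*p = (p + 2)*(p^3 - 4*p^2 - 5*p) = p*(p + 2)*(p^2 - 4*p - 5) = p*(p + 1)*(p + 2)*(p - 5)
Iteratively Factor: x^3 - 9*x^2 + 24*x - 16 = (x - 4)*(x^2 - 5*x + 4) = (x - 4)*(x - 1)*(x - 4)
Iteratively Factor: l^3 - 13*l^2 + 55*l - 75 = (l - 3)*(l^2 - 10*l + 25) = (l - 5)*(l - 3)*(l - 5)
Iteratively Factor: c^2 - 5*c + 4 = (c - 4)*(c - 1)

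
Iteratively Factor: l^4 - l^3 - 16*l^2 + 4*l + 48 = (l + 3)*(l^3 - 4*l^2 - 4*l + 16) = (l - 2)*(l + 3)*(l^2 - 2*l - 8) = (l - 2)*(l + 2)*(l + 3)*(l - 4)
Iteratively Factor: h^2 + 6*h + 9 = (h + 3)*(h + 3)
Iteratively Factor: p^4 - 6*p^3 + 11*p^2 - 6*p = (p)*(p^3 - 6*p^2 + 11*p - 6) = p*(p - 1)*(p^2 - 5*p + 6) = p*(p - 3)*(p - 1)*(p - 2)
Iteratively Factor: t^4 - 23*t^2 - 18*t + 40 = (t - 5)*(t^3 + 5*t^2 + 2*t - 8) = (t - 5)*(t - 1)*(t^2 + 6*t + 8) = (t - 5)*(t - 1)*(t + 2)*(t + 4)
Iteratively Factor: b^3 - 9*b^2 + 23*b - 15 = (b - 3)*(b^2 - 6*b + 5) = (b - 3)*(b - 1)*(b - 5)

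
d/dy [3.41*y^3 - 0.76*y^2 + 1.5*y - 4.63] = 10.23*y^2 - 1.52*y + 1.5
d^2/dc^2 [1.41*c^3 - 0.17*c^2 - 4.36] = 8.46*c - 0.34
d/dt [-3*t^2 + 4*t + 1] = 4 - 6*t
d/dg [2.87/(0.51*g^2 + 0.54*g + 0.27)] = (-2.9274*g - 1.5498)/(0.51*g^2 + 0.54*g + 0.27)^2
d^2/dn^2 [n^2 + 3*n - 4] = 2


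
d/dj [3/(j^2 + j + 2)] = 3*(-2*j - 1)/(j^2 + j + 2)^2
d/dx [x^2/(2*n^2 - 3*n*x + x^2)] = x*(4*n^2 - 6*n*x + 2*x^2 + x*(3*n - 2*x))/(2*n^2 - 3*n*x + x^2)^2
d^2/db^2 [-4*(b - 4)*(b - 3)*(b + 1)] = 48 - 24*b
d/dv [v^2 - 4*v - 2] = 2*v - 4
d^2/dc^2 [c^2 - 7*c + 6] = 2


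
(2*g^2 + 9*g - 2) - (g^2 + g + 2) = g^2 + 8*g - 4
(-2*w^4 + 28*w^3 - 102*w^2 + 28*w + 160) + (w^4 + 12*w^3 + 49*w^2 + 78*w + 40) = -w^4 + 40*w^3 - 53*w^2 + 106*w + 200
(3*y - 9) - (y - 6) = 2*y - 3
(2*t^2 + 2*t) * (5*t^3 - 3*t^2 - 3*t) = 10*t^5 + 4*t^4 - 12*t^3 - 6*t^2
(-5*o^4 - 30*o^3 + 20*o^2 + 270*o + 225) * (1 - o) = 5*o^5 + 25*o^4 - 50*o^3 - 250*o^2 + 45*o + 225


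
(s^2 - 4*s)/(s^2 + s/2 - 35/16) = 16*s*(s - 4)/(16*s^2 + 8*s - 35)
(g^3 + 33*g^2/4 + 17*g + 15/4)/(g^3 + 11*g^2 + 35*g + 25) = (4*g^2 + 13*g + 3)/(4*(g^2 + 6*g + 5))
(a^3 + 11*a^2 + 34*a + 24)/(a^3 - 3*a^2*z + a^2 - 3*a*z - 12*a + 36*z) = (-a^2 - 7*a - 6)/(-a^2 + 3*a*z + 3*a - 9*z)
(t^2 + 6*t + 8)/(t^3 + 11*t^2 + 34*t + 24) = (t + 2)/(t^2 + 7*t + 6)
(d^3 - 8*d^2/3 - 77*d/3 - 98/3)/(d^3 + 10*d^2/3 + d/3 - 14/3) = (d - 7)/(d - 1)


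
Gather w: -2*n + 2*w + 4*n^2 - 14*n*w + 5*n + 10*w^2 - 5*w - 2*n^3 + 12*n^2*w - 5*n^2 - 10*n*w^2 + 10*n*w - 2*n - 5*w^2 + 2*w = -2*n^3 - n^2 + n + w^2*(5 - 10*n) + w*(12*n^2 - 4*n - 1)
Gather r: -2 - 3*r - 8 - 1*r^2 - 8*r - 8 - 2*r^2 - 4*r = -3*r^2 - 15*r - 18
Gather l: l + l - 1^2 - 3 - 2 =2*l - 6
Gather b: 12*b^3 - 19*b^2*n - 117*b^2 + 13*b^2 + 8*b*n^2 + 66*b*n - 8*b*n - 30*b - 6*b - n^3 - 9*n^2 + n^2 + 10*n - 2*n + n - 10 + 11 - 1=12*b^3 + b^2*(-19*n - 104) + b*(8*n^2 + 58*n - 36) - n^3 - 8*n^2 + 9*n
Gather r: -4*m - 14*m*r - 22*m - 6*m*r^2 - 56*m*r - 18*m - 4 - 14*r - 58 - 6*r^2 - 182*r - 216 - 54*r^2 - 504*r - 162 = -44*m + r^2*(-6*m - 60) + r*(-70*m - 700) - 440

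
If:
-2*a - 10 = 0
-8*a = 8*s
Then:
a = -5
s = 5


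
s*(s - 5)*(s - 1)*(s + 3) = s^4 - 3*s^3 - 13*s^2 + 15*s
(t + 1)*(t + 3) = t^2 + 4*t + 3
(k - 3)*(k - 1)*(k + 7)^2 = k^4 + 10*k^3 - 4*k^2 - 154*k + 147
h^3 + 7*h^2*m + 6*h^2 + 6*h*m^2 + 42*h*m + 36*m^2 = (h + 6)*(h + m)*(h + 6*m)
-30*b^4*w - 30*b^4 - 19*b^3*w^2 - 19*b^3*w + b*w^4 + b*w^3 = (-5*b + w)*(2*b + w)*(3*b + w)*(b*w + b)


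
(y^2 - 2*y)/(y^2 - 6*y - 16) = y*(2 - y)/(-y^2 + 6*y + 16)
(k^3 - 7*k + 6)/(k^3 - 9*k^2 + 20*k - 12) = (k + 3)/(k - 6)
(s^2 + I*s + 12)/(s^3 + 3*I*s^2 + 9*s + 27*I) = (s + 4*I)/(s^2 + 6*I*s - 9)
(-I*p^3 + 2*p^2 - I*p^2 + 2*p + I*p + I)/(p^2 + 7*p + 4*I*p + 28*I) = (-I*p^3 + p^2*(2 - I) + p*(2 + I) + I)/(p^2 + p*(7 + 4*I) + 28*I)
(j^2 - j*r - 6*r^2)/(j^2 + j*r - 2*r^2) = (-j + 3*r)/(-j + r)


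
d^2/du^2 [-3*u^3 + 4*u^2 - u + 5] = 8 - 18*u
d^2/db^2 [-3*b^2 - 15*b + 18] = -6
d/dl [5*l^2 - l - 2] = 10*l - 1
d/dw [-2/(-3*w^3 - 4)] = -18*w^2/(3*w^3 + 4)^2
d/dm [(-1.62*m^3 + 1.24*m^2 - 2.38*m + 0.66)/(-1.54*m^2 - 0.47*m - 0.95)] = (2.4948*m^4 + 1.5228*m^3 + 0.369*m^2 - 0.3232*m + 2.5712)/(2.3716*m^4 + 1.4476*m^3 + 3.1469*m^2 + 0.893*m + 0.9025)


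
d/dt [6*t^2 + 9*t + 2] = 12*t + 9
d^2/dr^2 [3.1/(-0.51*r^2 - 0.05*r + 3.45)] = (1.61262*r^2 + 0.1581*r - 3.1*(1.02*r + 0.05)*(2.04*r + 0.1) - 10.9089)/(0.51*r^2 + 0.05*r - 3.45)^3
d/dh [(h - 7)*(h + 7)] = 2*h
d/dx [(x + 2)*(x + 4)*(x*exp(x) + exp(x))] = (x^3 + 10*x^2 + 28*x + 22)*exp(x)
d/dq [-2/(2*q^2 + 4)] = 2*q/(q^2 + 2)^2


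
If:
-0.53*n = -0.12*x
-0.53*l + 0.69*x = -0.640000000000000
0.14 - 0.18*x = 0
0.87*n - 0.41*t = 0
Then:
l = 2.22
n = 0.18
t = 0.37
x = 0.78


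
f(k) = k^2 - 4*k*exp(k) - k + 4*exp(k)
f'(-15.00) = -31.00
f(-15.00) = 240.00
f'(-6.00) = -12.94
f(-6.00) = 42.07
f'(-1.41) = -2.44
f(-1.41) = 5.75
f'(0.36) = -2.34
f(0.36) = 3.44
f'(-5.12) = -11.12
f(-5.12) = 31.48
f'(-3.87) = -8.42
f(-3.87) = 19.25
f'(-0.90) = -1.34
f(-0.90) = 4.80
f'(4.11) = -994.74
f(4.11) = -745.40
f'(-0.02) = -0.96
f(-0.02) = 4.02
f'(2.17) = -72.68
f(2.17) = -38.45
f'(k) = -4*k*exp(k) + 2*k - 1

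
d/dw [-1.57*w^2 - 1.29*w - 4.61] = -3.14*w - 1.29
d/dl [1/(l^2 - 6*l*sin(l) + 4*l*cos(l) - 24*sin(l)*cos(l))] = 2*(2*l*sin(l) + 3*l*cos(l) - l + 3*sin(l) - 2*cos(l) + 12*cos(2*l))/((l - 6*sin(l))^2*(l + 4*cos(l))^2)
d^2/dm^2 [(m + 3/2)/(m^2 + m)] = (-m*(m + 1)*(6*m + 5) + (2*m + 1)^2*(2*m + 3))/(m^3*(m + 1)^3)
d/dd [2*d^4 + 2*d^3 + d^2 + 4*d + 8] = 8*d^3 + 6*d^2 + 2*d + 4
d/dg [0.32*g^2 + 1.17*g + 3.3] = 0.64*g + 1.17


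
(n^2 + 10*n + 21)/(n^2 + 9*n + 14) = (n + 3)/(n + 2)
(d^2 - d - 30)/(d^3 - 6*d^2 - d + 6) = (d + 5)/(d^2 - 1)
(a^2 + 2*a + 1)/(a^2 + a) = (a + 1)/a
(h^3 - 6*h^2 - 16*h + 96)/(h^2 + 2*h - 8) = (h^2 - 10*h + 24)/(h - 2)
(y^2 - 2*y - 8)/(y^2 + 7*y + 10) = (y - 4)/(y + 5)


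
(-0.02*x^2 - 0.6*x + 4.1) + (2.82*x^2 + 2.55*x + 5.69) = 2.8*x^2 + 1.95*x + 9.79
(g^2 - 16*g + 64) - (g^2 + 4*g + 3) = 61 - 20*g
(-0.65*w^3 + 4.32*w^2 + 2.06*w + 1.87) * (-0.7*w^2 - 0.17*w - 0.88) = 0.455*w^5 - 2.9135*w^4 - 1.6044*w^3 - 5.4608*w^2 - 2.1307*w - 1.6456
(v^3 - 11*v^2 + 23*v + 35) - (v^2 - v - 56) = v^3 - 12*v^2 + 24*v + 91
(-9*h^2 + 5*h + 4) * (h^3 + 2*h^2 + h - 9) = -9*h^5 - 13*h^4 + 5*h^3 + 94*h^2 - 41*h - 36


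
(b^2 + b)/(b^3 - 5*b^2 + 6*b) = (b + 1)/(b^2 - 5*b + 6)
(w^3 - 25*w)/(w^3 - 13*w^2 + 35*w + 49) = w*(w^2 - 25)/(w^3 - 13*w^2 + 35*w + 49)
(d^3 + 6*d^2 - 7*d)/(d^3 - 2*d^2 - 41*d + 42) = d*(d + 7)/(d^2 - d - 42)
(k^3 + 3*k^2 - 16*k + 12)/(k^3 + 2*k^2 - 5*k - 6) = (k^2 + 5*k - 6)/(k^2 + 4*k + 3)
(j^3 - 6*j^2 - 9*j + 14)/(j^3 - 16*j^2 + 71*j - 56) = (j + 2)/(j - 8)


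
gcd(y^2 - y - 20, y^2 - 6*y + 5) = y - 5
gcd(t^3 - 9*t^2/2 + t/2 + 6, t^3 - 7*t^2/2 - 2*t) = t - 4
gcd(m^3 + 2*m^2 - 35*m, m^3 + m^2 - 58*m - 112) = m + 7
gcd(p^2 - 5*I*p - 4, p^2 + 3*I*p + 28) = p - 4*I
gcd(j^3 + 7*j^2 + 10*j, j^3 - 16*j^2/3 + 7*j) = j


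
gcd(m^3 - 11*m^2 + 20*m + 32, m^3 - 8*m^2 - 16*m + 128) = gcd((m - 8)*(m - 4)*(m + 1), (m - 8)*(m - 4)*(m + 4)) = m^2 - 12*m + 32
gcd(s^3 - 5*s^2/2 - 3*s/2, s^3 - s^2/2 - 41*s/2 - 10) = s + 1/2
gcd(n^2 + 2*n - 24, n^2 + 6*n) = n + 6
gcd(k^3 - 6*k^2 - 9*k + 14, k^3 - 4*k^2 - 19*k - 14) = k^2 - 5*k - 14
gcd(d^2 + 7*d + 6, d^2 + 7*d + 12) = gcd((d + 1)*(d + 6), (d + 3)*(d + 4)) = 1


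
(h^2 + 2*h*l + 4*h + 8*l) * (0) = 0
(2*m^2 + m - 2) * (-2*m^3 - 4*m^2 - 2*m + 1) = -4*m^5 - 10*m^4 - 4*m^3 + 8*m^2 + 5*m - 2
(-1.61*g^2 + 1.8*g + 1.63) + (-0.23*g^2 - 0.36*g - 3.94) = -1.84*g^2 + 1.44*g - 2.31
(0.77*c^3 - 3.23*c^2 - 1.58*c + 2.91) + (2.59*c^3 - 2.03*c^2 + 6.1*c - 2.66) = 3.36*c^3 - 5.26*c^2 + 4.52*c + 0.25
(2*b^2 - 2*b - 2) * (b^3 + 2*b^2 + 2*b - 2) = 2*b^5 + 2*b^4 - 2*b^3 - 12*b^2 + 4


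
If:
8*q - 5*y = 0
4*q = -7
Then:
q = -7/4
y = -14/5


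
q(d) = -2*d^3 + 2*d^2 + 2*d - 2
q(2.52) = -16.27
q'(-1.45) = -16.42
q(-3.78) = 127.04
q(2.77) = -23.62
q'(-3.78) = -98.85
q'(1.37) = -3.78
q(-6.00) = 490.00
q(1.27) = -0.33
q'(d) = -6*d^2 + 4*d + 2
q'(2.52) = -26.02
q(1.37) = -0.65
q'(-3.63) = -91.58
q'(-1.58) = -19.30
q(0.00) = -2.00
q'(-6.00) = -238.00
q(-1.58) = 7.72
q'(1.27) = -2.60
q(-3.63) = 112.76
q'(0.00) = 2.00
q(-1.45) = 5.40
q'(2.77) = -32.96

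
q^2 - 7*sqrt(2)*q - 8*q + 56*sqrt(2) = (q - 8)*(q - 7*sqrt(2))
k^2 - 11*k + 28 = (k - 7)*(k - 4)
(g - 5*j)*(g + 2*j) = g^2 - 3*g*j - 10*j^2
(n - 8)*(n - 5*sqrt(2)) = n^2 - 8*n - 5*sqrt(2)*n + 40*sqrt(2)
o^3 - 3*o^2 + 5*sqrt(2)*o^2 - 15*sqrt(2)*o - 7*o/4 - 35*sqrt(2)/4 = (o - 7/2)*(o + 1/2)*(o + 5*sqrt(2))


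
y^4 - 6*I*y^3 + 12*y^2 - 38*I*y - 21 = (y - 7*I)*(y - I)^2*(y + 3*I)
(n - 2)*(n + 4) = n^2 + 2*n - 8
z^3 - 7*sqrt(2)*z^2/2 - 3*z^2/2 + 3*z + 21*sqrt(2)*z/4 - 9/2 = (z - 3/2)*(z - 3*sqrt(2))*(z - sqrt(2)/2)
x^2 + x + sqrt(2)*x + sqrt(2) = (x + 1)*(x + sqrt(2))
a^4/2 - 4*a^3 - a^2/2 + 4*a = a*(a/2 + 1/2)*(a - 8)*(a - 1)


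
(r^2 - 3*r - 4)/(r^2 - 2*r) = (r^2 - 3*r - 4)/(r*(r - 2))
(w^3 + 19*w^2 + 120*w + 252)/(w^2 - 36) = (w^2 + 13*w + 42)/(w - 6)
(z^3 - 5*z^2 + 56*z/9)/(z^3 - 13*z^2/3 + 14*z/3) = (z - 8/3)/(z - 2)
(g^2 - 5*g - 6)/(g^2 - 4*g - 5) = (g - 6)/(g - 5)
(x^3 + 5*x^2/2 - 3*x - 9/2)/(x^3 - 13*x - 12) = (x - 3/2)/(x - 4)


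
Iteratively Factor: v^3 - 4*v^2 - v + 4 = (v - 1)*(v^2 - 3*v - 4) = (v - 4)*(v - 1)*(v + 1)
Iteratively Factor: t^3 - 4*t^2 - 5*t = (t + 1)*(t^2 - 5*t) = (t - 5)*(t + 1)*(t)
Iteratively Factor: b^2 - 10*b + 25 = (b - 5)*(b - 5)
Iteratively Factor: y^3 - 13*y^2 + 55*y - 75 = (y - 3)*(y^2 - 10*y + 25) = (y - 5)*(y - 3)*(y - 5)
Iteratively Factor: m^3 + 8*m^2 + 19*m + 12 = (m + 1)*(m^2 + 7*m + 12) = (m + 1)*(m + 4)*(m + 3)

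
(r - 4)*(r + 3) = r^2 - r - 12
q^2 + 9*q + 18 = (q + 3)*(q + 6)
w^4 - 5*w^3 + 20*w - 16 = (w - 4)*(w - 2)*(w - 1)*(w + 2)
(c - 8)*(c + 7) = c^2 - c - 56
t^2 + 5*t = t*(t + 5)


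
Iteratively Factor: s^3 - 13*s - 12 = (s - 4)*(s^2 + 4*s + 3) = (s - 4)*(s + 1)*(s + 3)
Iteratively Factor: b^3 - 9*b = (b)*(b^2 - 9) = b*(b + 3)*(b - 3)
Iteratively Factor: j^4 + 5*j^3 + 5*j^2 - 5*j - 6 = (j - 1)*(j^3 + 6*j^2 + 11*j + 6) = (j - 1)*(j + 2)*(j^2 + 4*j + 3) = (j - 1)*(j + 2)*(j + 3)*(j + 1)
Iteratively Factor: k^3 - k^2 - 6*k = (k - 3)*(k^2 + 2*k) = (k - 3)*(k + 2)*(k)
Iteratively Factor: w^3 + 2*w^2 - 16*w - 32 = (w - 4)*(w^2 + 6*w + 8) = (w - 4)*(w + 4)*(w + 2)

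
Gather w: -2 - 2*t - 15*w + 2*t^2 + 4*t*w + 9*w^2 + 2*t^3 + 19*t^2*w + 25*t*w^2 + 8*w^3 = 2*t^3 + 2*t^2 - 2*t + 8*w^3 + w^2*(25*t + 9) + w*(19*t^2 + 4*t - 15) - 2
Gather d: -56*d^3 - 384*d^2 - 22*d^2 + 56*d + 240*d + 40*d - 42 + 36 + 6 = -56*d^3 - 406*d^2 + 336*d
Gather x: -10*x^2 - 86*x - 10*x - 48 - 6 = -10*x^2 - 96*x - 54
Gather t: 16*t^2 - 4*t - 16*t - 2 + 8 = 16*t^2 - 20*t + 6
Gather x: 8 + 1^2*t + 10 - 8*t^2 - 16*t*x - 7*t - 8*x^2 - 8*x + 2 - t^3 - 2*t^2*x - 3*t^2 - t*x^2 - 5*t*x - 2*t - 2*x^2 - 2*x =-t^3 - 11*t^2 - 8*t + x^2*(-t - 10) + x*(-2*t^2 - 21*t - 10) + 20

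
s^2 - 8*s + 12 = (s - 6)*(s - 2)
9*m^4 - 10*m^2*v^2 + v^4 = (-3*m + v)*(-m + v)*(m + v)*(3*m + v)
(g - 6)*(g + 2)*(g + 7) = g^3 + 3*g^2 - 40*g - 84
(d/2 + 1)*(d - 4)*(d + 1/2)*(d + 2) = d^4/2 + d^3/4 - 6*d^2 - 11*d - 4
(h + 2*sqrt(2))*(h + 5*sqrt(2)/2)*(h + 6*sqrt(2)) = h^3 + 21*sqrt(2)*h^2/2 + 64*h + 60*sqrt(2)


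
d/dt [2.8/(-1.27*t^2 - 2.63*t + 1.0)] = (7.112*t + 7.364)/(1.27*t^2 + 2.63*t - 1.0)^2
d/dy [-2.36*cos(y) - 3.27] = 2.36*sin(y)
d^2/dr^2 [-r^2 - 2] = -2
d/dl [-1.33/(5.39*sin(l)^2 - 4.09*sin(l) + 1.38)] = (14.3374*sin(l) - 5.4397)*cos(l)/(5.39*sin(l)^2 - 4.09*sin(l) + 1.38)^2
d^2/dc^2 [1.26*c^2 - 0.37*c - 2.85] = 2.52000000000000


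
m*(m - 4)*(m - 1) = m^3 - 5*m^2 + 4*m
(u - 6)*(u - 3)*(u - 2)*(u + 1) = u^4 - 10*u^3 + 25*u^2 - 36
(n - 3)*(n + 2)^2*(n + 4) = n^4 + 5*n^3 - 4*n^2 - 44*n - 48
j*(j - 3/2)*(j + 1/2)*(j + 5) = j^4 + 4*j^3 - 23*j^2/4 - 15*j/4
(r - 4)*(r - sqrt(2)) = r^2 - 4*r - sqrt(2)*r + 4*sqrt(2)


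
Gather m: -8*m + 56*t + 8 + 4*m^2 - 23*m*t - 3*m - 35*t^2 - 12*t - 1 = 4*m^2 + m*(-23*t - 11) - 35*t^2 + 44*t + 7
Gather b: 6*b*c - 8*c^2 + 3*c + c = 6*b*c - 8*c^2 + 4*c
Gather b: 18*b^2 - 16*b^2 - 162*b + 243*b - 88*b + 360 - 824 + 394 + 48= 2*b^2 - 7*b - 22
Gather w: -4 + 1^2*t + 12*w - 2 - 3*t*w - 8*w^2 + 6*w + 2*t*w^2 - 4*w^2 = t + w^2*(2*t - 12) + w*(18 - 3*t) - 6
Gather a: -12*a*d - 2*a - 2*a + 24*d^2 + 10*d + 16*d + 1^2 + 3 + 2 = a*(-12*d - 4) + 24*d^2 + 26*d + 6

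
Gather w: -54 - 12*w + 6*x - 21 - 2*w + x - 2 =-14*w + 7*x - 77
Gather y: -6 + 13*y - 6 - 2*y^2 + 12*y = -2*y^2 + 25*y - 12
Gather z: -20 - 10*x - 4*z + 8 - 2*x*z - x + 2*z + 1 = -11*x + z*(-2*x - 2) - 11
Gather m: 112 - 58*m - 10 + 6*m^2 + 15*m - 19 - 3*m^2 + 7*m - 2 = 3*m^2 - 36*m + 81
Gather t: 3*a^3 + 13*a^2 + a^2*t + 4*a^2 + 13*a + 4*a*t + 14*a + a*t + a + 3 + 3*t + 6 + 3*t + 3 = 3*a^3 + 17*a^2 + 28*a + t*(a^2 + 5*a + 6) + 12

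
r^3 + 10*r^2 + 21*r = r*(r + 3)*(r + 7)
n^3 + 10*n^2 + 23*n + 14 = (n + 1)*(n + 2)*(n + 7)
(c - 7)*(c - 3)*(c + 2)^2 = c^4 - 6*c^3 - 15*c^2 + 44*c + 84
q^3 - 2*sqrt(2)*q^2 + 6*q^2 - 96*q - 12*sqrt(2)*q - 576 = (q + 6)*(q - 8*sqrt(2))*(q + 6*sqrt(2))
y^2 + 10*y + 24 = (y + 4)*(y + 6)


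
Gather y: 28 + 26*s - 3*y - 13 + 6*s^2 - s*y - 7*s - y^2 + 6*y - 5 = 6*s^2 + 19*s - y^2 + y*(3 - s) + 10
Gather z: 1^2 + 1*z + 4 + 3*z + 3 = 4*z + 8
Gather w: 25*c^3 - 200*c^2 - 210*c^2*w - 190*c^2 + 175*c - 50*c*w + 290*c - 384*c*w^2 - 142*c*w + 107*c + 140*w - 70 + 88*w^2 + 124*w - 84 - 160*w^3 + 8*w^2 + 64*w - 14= 25*c^3 - 390*c^2 + 572*c - 160*w^3 + w^2*(96 - 384*c) + w*(-210*c^2 - 192*c + 328) - 168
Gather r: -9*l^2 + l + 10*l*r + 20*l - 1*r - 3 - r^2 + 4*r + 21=-9*l^2 + 21*l - r^2 + r*(10*l + 3) + 18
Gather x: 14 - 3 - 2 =9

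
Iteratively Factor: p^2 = (p)*(p)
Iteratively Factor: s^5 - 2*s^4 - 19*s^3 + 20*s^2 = (s - 1)*(s^4 - s^3 - 20*s^2) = s*(s - 1)*(s^3 - s^2 - 20*s) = s^2*(s - 1)*(s^2 - s - 20) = s^2*(s - 5)*(s - 1)*(s + 4)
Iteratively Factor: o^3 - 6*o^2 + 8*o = (o - 4)*(o^2 - 2*o) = (o - 4)*(o - 2)*(o)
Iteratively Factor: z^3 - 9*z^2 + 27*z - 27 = (z - 3)*(z^2 - 6*z + 9) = (z - 3)^2*(z - 3)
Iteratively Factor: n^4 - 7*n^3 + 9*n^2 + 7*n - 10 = (n - 2)*(n^3 - 5*n^2 - n + 5) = (n - 5)*(n - 2)*(n^2 - 1) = (n - 5)*(n - 2)*(n - 1)*(n + 1)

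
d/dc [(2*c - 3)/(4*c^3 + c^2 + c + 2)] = (8*c^3 + 2*c^2 + 2*c - (2*c - 3)*(12*c^2 + 2*c + 1) + 4)/(4*c^3 + c^2 + c + 2)^2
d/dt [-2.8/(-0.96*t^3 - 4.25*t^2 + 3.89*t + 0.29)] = (-8.064*t^2 - 23.8*t + 10.892)/(0.96*t^3 + 4.25*t^2 - 3.89*t - 0.29)^2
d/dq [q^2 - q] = 2*q - 1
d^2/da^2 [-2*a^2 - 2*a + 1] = -4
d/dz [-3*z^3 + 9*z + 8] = 9 - 9*z^2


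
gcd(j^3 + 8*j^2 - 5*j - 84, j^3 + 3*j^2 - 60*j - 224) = j^2 + 11*j + 28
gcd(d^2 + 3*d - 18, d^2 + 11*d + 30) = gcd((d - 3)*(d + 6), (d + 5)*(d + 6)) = d + 6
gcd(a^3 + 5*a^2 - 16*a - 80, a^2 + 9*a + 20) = a^2 + 9*a + 20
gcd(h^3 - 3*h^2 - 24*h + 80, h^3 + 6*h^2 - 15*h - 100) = h^2 + h - 20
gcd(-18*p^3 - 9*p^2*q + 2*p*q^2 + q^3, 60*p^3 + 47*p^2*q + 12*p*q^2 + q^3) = 3*p + q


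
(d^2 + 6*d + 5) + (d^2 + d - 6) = 2*d^2 + 7*d - 1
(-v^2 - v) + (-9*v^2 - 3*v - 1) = -10*v^2 - 4*v - 1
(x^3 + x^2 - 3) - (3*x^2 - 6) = x^3 - 2*x^2 + 3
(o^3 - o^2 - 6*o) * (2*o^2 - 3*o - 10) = 2*o^5 - 5*o^4 - 19*o^3 + 28*o^2 + 60*o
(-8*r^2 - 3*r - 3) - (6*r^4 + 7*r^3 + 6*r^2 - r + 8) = -6*r^4 - 7*r^3 - 14*r^2 - 2*r - 11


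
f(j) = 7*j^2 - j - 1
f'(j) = 14*j - 1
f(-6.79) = 328.52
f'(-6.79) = -96.06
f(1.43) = 11.88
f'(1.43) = 19.02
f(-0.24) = -0.36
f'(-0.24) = -4.36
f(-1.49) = 16.03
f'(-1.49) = -21.86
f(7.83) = 420.33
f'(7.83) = 108.62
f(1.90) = 22.37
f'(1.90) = 25.60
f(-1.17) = 9.75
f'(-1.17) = -17.38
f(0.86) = 3.32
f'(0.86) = 11.04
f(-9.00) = 575.00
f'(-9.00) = -127.00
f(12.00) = 995.00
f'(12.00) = 167.00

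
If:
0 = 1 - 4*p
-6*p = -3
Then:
No Solution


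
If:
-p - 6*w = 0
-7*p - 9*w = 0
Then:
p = 0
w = 0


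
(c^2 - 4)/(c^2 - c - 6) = (c - 2)/(c - 3)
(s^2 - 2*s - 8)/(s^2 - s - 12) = (s + 2)/(s + 3)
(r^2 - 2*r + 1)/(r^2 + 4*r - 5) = (r - 1)/(r + 5)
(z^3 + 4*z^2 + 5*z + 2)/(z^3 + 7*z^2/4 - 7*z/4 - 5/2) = 4*(z + 1)/(4*z - 5)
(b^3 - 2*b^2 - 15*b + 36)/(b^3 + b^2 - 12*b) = (b - 3)/b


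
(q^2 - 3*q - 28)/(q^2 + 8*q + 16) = (q - 7)/(q + 4)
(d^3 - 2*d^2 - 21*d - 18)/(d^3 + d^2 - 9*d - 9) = (d - 6)/(d - 3)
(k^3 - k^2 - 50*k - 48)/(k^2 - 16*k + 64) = (k^2 + 7*k + 6)/(k - 8)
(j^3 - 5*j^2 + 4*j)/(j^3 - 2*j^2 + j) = (j - 4)/(j - 1)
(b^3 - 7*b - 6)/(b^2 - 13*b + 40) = (b^3 - 7*b - 6)/(b^2 - 13*b + 40)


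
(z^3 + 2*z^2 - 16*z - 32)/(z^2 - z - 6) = (z^2 - 16)/(z - 3)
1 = 1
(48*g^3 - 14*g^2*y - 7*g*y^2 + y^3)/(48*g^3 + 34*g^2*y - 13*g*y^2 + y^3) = (-6*g^2 + g*y + y^2)/(-6*g^2 - 5*g*y + y^2)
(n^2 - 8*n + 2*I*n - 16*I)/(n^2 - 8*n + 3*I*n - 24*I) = (n + 2*I)/(n + 3*I)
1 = 1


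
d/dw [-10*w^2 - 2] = -20*w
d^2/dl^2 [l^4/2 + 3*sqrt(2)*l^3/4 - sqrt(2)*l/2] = 3*l*(4*l + 3*sqrt(2))/2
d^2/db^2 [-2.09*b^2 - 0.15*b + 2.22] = -4.18000000000000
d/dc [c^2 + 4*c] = 2*c + 4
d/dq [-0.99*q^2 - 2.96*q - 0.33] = -1.98*q - 2.96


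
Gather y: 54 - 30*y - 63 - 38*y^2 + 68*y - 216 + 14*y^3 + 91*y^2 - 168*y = 14*y^3 + 53*y^2 - 130*y - 225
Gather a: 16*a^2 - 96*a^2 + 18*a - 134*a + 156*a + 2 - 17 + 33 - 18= -80*a^2 + 40*a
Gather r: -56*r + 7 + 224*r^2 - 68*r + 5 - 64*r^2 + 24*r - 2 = 160*r^2 - 100*r + 10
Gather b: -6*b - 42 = -6*b - 42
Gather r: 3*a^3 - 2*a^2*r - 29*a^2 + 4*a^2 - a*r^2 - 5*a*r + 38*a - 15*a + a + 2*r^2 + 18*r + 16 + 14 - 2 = 3*a^3 - 25*a^2 + 24*a + r^2*(2 - a) + r*(-2*a^2 - 5*a + 18) + 28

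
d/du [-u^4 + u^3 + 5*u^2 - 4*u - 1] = -4*u^3 + 3*u^2 + 10*u - 4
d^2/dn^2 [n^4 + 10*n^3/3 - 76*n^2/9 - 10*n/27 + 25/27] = 12*n^2 + 20*n - 152/9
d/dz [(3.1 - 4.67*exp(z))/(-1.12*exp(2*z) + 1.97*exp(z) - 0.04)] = (-5.2304*exp(2*z) + 6.944*exp(z) - 5.9202)*exp(z)/(1.2544*exp(4*z) - 4.4128*exp(3*z) + 3.9705*exp(2*z) - 0.1576*exp(z) + 0.0016)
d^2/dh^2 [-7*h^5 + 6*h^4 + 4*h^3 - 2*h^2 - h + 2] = -140*h^3 + 72*h^2 + 24*h - 4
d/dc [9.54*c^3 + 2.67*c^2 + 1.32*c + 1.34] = 28.62*c^2 + 5.34*c + 1.32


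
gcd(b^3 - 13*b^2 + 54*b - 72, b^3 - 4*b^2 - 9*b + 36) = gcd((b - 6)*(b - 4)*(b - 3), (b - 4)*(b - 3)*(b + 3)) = b^2 - 7*b + 12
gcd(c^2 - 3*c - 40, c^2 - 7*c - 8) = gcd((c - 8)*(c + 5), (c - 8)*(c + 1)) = c - 8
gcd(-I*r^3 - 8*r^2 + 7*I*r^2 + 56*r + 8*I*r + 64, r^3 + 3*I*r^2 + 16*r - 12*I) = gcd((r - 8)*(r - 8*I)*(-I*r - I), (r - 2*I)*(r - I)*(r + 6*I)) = 1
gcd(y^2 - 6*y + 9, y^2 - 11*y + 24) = y - 3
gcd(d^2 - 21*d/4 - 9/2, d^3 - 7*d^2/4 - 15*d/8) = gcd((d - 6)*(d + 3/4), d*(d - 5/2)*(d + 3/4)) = d + 3/4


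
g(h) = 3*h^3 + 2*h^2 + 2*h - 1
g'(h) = 9*h^2 + 4*h + 2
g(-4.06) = -176.92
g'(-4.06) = 134.11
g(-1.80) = -15.62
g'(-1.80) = 23.96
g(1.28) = 11.13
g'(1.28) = 21.87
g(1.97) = 33.64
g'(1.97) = 44.81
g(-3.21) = -86.04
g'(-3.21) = 81.90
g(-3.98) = -166.41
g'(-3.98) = 128.64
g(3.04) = 107.85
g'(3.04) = 97.33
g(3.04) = 107.85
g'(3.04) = 97.33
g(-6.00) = -589.00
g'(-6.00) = 302.00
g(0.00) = -1.00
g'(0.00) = 2.00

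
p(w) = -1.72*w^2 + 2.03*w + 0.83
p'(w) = 2.03 - 3.44*w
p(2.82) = -7.12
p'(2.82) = -7.67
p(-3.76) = -31.12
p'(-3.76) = 14.96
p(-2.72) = -17.42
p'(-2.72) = 11.39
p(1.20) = 0.79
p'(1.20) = -2.10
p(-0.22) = 0.30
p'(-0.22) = 2.79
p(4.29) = -22.12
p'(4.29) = -12.73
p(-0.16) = 0.46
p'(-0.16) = 2.58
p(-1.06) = -3.25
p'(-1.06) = 5.68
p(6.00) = -48.91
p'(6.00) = -18.61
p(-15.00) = -416.62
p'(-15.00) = 53.63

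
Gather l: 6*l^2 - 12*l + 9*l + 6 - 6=6*l^2 - 3*l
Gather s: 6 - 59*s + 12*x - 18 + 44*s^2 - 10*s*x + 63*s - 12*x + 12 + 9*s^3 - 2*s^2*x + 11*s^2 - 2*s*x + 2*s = 9*s^3 + s^2*(55 - 2*x) + s*(6 - 12*x)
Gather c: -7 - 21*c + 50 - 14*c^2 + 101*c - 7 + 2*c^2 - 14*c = -12*c^2 + 66*c + 36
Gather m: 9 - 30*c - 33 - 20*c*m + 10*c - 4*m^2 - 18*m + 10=-20*c - 4*m^2 + m*(-20*c - 18) - 14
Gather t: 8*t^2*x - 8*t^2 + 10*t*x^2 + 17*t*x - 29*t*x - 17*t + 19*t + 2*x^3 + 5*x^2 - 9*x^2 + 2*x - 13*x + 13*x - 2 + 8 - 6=t^2*(8*x - 8) + t*(10*x^2 - 12*x + 2) + 2*x^3 - 4*x^2 + 2*x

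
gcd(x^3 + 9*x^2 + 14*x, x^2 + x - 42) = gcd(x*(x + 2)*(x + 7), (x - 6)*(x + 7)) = x + 7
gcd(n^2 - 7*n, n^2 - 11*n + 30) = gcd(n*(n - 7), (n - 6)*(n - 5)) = 1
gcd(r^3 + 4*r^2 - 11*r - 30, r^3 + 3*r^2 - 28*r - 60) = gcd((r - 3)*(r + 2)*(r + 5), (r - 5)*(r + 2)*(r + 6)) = r + 2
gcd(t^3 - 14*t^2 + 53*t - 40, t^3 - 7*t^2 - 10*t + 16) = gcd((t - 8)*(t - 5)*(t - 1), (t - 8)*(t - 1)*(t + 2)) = t^2 - 9*t + 8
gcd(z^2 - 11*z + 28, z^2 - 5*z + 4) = z - 4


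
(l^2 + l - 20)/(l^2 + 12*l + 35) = (l - 4)/(l + 7)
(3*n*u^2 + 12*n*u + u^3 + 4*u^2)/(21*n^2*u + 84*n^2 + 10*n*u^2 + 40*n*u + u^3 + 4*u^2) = u/(7*n + u)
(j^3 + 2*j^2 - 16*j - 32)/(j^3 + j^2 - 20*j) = (j^2 + 6*j + 8)/(j*(j + 5))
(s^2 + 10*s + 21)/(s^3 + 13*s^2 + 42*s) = (s + 3)/(s*(s + 6))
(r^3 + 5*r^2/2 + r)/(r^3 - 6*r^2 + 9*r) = (r^2 + 5*r/2 + 1)/(r^2 - 6*r + 9)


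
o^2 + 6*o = o*(o + 6)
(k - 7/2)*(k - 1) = k^2 - 9*k/2 + 7/2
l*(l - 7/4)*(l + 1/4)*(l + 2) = l^4 + l^3/2 - 55*l^2/16 - 7*l/8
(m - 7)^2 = m^2 - 14*m + 49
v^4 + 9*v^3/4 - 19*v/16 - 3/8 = (v - 3/4)*(v + 1/2)^2*(v + 2)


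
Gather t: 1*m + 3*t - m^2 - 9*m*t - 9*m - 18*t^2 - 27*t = -m^2 - 8*m - 18*t^2 + t*(-9*m - 24)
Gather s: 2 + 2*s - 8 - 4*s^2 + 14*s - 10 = -4*s^2 + 16*s - 16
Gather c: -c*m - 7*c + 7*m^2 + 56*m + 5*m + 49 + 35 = c*(-m - 7) + 7*m^2 + 61*m + 84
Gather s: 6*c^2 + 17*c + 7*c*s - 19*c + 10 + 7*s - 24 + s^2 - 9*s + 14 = 6*c^2 - 2*c + s^2 + s*(7*c - 2)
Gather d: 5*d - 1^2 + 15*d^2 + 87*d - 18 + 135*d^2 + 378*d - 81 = 150*d^2 + 470*d - 100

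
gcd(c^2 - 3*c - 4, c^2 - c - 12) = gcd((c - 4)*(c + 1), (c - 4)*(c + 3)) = c - 4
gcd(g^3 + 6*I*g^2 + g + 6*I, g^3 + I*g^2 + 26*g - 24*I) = g^2 + 5*I*g + 6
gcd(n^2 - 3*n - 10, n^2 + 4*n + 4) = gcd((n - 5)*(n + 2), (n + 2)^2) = n + 2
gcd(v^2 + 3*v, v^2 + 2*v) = v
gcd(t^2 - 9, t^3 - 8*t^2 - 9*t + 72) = t^2 - 9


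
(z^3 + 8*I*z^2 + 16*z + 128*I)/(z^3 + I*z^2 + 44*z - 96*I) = (z + 4*I)/(z - 3*I)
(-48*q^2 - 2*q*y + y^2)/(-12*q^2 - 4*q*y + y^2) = (48*q^2 + 2*q*y - y^2)/(12*q^2 + 4*q*y - y^2)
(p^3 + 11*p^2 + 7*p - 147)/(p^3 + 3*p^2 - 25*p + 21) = (p + 7)/(p - 1)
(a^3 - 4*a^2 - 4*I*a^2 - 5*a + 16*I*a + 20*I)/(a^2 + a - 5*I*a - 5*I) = (a^2 - a*(5 + 4*I) + 20*I)/(a - 5*I)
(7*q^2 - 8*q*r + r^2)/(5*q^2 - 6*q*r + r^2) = (7*q - r)/(5*q - r)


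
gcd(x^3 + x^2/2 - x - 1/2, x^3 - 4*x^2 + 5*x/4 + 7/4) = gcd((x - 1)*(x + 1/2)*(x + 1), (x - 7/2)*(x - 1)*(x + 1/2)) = x^2 - x/2 - 1/2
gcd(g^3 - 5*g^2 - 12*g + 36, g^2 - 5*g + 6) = g - 2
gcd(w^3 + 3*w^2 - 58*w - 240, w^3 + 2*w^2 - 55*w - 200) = w^2 - 3*w - 40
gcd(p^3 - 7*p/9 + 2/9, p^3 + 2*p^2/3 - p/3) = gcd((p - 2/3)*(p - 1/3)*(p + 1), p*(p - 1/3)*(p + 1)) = p^2 + 2*p/3 - 1/3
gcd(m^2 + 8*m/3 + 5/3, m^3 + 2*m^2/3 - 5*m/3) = m + 5/3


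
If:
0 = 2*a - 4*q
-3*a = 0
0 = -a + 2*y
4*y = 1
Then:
No Solution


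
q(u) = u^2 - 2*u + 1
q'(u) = 2*u - 2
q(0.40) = 0.36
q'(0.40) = -1.20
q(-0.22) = 1.49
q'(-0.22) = -2.44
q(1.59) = 0.35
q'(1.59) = 1.18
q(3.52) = 6.35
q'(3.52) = 5.04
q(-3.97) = 24.70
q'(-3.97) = -9.94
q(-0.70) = 2.89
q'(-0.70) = -3.40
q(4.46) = 11.97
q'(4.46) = 6.92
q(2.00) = 1.00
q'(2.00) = 2.00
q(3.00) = 4.00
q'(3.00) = 4.00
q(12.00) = 121.00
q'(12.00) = 22.00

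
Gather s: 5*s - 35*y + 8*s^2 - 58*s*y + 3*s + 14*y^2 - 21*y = 8*s^2 + s*(8 - 58*y) + 14*y^2 - 56*y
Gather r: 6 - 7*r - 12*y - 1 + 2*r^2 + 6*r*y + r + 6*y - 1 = 2*r^2 + r*(6*y - 6) - 6*y + 4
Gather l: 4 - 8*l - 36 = -8*l - 32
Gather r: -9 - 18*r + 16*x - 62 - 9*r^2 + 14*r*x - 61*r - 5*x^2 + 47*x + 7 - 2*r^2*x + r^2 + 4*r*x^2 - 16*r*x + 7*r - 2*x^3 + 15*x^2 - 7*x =r^2*(-2*x - 8) + r*(4*x^2 - 2*x - 72) - 2*x^3 + 10*x^2 + 56*x - 64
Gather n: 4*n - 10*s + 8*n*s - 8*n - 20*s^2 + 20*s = n*(8*s - 4) - 20*s^2 + 10*s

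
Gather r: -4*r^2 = -4*r^2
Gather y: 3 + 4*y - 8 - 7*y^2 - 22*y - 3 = -7*y^2 - 18*y - 8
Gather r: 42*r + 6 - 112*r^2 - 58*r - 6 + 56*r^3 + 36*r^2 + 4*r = 56*r^3 - 76*r^2 - 12*r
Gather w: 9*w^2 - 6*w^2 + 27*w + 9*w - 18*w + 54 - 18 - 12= 3*w^2 + 18*w + 24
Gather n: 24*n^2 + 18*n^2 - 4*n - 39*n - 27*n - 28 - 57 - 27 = 42*n^2 - 70*n - 112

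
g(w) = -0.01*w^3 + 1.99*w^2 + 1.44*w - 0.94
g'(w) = -0.03*w^2 + 3.98*w + 1.44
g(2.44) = 14.28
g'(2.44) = 10.97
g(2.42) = 14.06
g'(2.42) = 10.90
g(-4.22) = 29.17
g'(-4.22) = -15.89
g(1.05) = 2.75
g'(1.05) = 5.59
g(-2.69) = 9.78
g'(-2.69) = -9.48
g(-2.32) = 6.56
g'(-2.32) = -7.96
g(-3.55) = 19.47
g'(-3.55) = -13.07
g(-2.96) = 12.49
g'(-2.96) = -10.60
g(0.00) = -0.94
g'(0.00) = 1.44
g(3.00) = 21.02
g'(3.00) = 13.11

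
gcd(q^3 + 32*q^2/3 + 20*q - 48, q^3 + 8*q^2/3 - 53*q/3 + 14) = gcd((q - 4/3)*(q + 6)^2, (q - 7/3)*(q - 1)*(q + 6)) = q + 6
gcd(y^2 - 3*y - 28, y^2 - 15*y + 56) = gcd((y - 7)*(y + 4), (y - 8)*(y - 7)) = y - 7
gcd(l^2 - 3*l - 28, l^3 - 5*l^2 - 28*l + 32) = l + 4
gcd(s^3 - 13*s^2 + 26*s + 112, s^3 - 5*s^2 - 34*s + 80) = s - 8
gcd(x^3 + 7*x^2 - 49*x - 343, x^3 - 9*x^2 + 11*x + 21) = x - 7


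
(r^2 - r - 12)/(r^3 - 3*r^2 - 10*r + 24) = 1/(r - 2)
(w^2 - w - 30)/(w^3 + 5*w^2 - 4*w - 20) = (w - 6)/(w^2 - 4)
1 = 1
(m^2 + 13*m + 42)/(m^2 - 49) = (m + 6)/(m - 7)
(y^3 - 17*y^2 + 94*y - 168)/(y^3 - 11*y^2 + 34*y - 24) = (y - 7)/(y - 1)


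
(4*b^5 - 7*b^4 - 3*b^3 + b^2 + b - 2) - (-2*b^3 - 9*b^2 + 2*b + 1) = 4*b^5 - 7*b^4 - b^3 + 10*b^2 - b - 3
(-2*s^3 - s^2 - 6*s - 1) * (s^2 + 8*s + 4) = -2*s^5 - 17*s^4 - 22*s^3 - 53*s^2 - 32*s - 4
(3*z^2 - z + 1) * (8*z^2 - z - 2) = 24*z^4 - 11*z^3 + 3*z^2 + z - 2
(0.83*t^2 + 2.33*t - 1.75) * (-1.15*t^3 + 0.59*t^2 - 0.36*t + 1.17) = -0.9545*t^5 - 2.1898*t^4 + 3.0884*t^3 - 0.9002*t^2 + 3.3561*t - 2.0475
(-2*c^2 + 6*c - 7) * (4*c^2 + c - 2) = -8*c^4 + 22*c^3 - 18*c^2 - 19*c + 14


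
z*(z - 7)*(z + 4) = z^3 - 3*z^2 - 28*z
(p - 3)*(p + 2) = p^2 - p - 6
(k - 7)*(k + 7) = k^2 - 49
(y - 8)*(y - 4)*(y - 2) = y^3 - 14*y^2 + 56*y - 64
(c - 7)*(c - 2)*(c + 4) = c^3 - 5*c^2 - 22*c + 56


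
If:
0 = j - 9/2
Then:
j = 9/2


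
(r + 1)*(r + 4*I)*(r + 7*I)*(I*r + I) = I*r^4 - 11*r^3 + 2*I*r^3 - 22*r^2 - 27*I*r^2 - 11*r - 56*I*r - 28*I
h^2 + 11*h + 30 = (h + 5)*(h + 6)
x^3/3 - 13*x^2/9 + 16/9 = (x/3 + 1/3)*(x - 4)*(x - 4/3)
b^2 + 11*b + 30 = (b + 5)*(b + 6)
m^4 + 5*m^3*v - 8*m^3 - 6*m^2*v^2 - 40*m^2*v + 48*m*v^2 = m*(m - 8)*(m - v)*(m + 6*v)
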